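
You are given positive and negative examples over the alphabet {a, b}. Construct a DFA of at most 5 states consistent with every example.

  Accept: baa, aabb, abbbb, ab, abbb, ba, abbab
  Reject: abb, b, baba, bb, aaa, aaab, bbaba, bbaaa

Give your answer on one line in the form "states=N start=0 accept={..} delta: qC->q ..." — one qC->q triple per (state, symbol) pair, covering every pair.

states=4 start=0 accept={1,2} delta: 0a->1 0b->0 1a->2 1b->2 2a->0 2b->3 3a->1 3b->1

State merging on the prefix tree: take the shortest (then alphabetical) example prefix whose next move is undefined and point that move at state 0, else 1, else 2, ...; a target is out if some Accept/Reject pair would then sit in one state with the same input left (inseparable). If every existing state is out, open a new one.
a: 0a undefined. 0a->0: no, aabb/abb meet in 0 with "bb" left. Open state 1: 0a->1.
b: 0b undefined. 0b->0: ok.
aa: 1a undefined. 1a->0: no, baa/b meet in 0. 1a->1: no, baa/aaa meet in 1. Open state 2: 1a->2.
ab: 1b undefined. 1b->0: no, abbbb/abb meet in 0. 1b->1: no, baa/baba meet in 2. 1b->2: ok.
aaa: 2a undefined. 2a->0: ok.
aab: 2b undefined. 2b->0: no, aabb/abb meet in 0. 2b->1: no, abbbb/abb meet in 1. 2b->2: no, baa/abb meet in 2. Open state 3: 2b->3.
aabb: 3b undefined. 3b->0: no, aabb/b meet in 0. 3b->1: ok.
abba: 3a undefined. 3a->0: no, abbab/b meet in 0. 3a->1: ok.
All examples now run through 4 states with every (state, symbol) defined. Accept strings end in {1,2}, Reject strings end in {0,3}; accept={1,2}.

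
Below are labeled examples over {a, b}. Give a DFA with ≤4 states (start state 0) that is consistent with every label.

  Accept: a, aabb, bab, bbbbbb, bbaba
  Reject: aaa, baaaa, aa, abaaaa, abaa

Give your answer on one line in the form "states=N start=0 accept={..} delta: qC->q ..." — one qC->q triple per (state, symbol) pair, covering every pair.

Grow the machine one transition at a time. Run the examples from 0; the earliest place one falls off (shortest prefix, ties alphabetical) gets sent to the lowest-numbered state that keeps every Accept/Reject pair distinguishable — a pair clashes when both reach the same state with identical unread suffix — and to a fresh state only if none does.
a: 0a undefined. 0a->0: no, a/aaa meet in 0. Open state 1: 0a->1.
b: 0b undefined. 0b->0: ok.
aa: 1a undefined. 1a->0: no, a/aaa meet in 1. 1a->1: no, a/aaa meet in 1. Open state 2: 1a->2.
ab: 1b undefined. 1b->0: ok.
aaa: 2a undefined. 2a->0: no, a/baaaa meet in 1. 2a->1: no, a/aaa meet in 1. 2a->2: ok.
aab: 2b undefined. 2b->0: ok.
All examples now run through 3 states with every (state, symbol) defined. Accept strings end in {0,1}, Reject strings end in {2}; accept={0,1}.

states=3 start=0 accept={0,1} delta: 0a->1 0b->0 1a->2 1b->0 2a->2 2b->0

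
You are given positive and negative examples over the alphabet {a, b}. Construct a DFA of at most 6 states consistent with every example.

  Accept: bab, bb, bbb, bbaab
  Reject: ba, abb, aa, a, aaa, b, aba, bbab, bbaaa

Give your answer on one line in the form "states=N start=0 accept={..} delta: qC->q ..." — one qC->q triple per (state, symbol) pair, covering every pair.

states=5 start=0 accept={3} delta: 0a->1 0b->2 1a->0 1b->0 2a->2 2b->3 3a->4 3b->3 4a->2 4b->0

Fold the examples into a partial DFA from state 0: repeatedly fix the first undefined (state, symbol) met by the shortest-then-alphabetical prefix, trying targets in increasing order and rejecting any under which an Accept and a Reject string meet in one state with the same remainder; add a state when all current targets are rejected. Accepting states are where Accept strings end.
a: 0a undefined. 0a->0: no, bb/abb meet in 0 with "bb" left. Open state 1: 0a->1.
b: 0b undefined. 0b->0: no, bab/bbab meet in 1 with "b" left. 0b->1: no, bbb/abb meet in 1 with "bb" left. Open state 2: 0b->2.
aa: 1a undefined. 1a->0: ok.
ab: 1b undefined. 1b->0: ok.
ba: 2a undefined. 2a->0: no, bab/abb meet in 2. 2a->1: no, bab/aa meet in 0. 2a->2: ok.
bb: 2b undefined. 2b->0: no, bab/aa meet in 0. 2b->1: no, bab/a meet in 1. 2b->2: no, bab/ba meet in 2. Open state 3: 2b->3.
bba: 3a undefined. 3a->0: no, bbaab/aa meet in 0. 3a->1: no, bbaab/ba meet in 2. 3a->2: no, bab/bbab meet in 3. 3a->3: no, bab/bbaaa meet in 3. Open state 4: 3a->4.
bbb: 3b undefined. 3b->0: no, bbb/aa meet in 0. 3b->1: no, bbb/a meet in 1. 3b->2: no, bbb/ba meet in 2. 3b->3: ok.
bbaa: 4a undefined. 4a->0: no, bbaab/ba meet in 2. 4a->1: no, bbaab/aa meet in 0. 4a->2: ok.
bbab: 4b undefined. 4b->0: ok.
All examples now run through 5 states with every (state, symbol) defined. Accept strings end in {3}, Reject strings end in {0,1,2}; accept={3}.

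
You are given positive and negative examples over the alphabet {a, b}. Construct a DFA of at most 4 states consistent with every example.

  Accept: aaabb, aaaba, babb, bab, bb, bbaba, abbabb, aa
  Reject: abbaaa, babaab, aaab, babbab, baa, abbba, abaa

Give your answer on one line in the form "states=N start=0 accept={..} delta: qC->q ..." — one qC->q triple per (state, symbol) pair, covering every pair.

Fold the examples into a partial DFA from state 0: repeatedly fix the first undefined (state, symbol) met by the shortest-then-alphabetical prefix, trying targets in increasing order and rejecting any under which an Accept and a Reject string meet in one state with the same remainder; add a state when all current targets are rejected. Accepting states are where Accept strings end.
a: 0a undefined. 0a->0: ok.
b: 0b undefined. 0b->0: no, aaabb/abbaaa meet in 0. Open state 1: 0b->1.
ba: 1a undefined. 1a->0: no, aaaba/baa meet in 0. 1a->1: no, aaaba/aaab meet in 1. Open state 2: 1a->2.
bb: 1b undefined. 1b->0: no, aaabb/abbaaa meet in 0. 1b->1: no, aaabb/aaab meet in 1. 1b->2: ok.
baa: 2a undefined. 2a->0: no, aa/abbaaa meet in 0. 2a->1: no, bbaba/abbaaa meet in 1. 2a->2: no, aaabb/abbaaa meet in 2. Open state 3: 2a->3.
bab: 2b undefined. 2b->0: no, babb/babaab meet in 1. 2b->1: no, aaabb/abbba meet in 2. 2b->2: ok.
bbab: 3b undefined. 3b->0: no, bbaba/babbab meet in 0. 3b->1: ok.
abbaa: 3a undefined. 3a->0: no, aa/abbaaa meet in 0. 3a->1: no, aaabb/abbaaa meet in 2. 3a->2: no, aaabb/babaab meet in 2. 3a->3: ok.
All examples now run through 4 states with every (state, symbol) defined. Accept strings end in {0,2}, Reject strings end in {1,3}; accept={0,2}.

states=4 start=0 accept={0,2} delta: 0a->0 0b->1 1a->2 1b->2 2a->3 2b->2 3a->3 3b->1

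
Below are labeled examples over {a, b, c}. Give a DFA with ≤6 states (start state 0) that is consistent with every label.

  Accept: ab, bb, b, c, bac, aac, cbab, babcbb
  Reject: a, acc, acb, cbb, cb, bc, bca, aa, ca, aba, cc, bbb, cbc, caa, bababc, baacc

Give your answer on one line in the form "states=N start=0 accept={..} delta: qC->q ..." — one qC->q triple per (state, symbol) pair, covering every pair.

Grow the machine one transition at a time. Run the examples from 0; the earliest place one falls off (shortest prefix, ties alphabetical) gets sent to the lowest-numbered state that keeps every Accept/Reject pair distinguishable — a pair clashes when both reach the same state with identical unread suffix — and to a fresh state only if none does.
a: 0a undefined. 0a->0: ok.
b: 0b undefined. 0b->0: no, ab/a meet in 0. Open state 1: 0b->1.
c: 0c undefined. 0c->0: no, ab/acb meet in 1. 0c->1: no, bb/acb meet in 1 with "b" left. Open state 2: 0c->2.
ba: 1a undefined. 1a->0: ok.
bb: 1b undefined. 1b->0: no, ab/bbb meet in 1. 1b->1: no, ab/bbb meet in 1. 1b->2: ok.
bc: 1c undefined. 1c->0: ok.
ca: 2a undefined. 2a->0: ok.
cb: 2b undefined. 2b->0: no, ab/cbb meet in 1. 2b->1: no, ab/acb meet in 1. 2b->2: no, bb/acb meet in 2. Open state 3: 2b->3.
cc: 2c undefined. 2c->0: ok.
cba: 3a undefined. 3a->0: ok.
cbb: 3b undefined. 3b->0: ok.
cbc: 3c undefined. 3c->0: ok.
All examples now run through 4 states with every (state, symbol) defined. Accept strings end in {1,2}, Reject strings end in {0,3}; accept={1,2}.

states=4 start=0 accept={1,2} delta: 0a->0 0b->1 0c->2 1a->0 1b->2 1c->0 2a->0 2b->3 2c->0 3a->0 3b->0 3c->0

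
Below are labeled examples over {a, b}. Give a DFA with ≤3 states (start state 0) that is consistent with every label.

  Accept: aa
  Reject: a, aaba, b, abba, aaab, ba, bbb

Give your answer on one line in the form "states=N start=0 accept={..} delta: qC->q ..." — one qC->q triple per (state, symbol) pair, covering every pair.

states=3 start=0 accept={2} delta: 0a->1 0b->0 1a->2 1b->0 2a->0 2b->0

Fold the examples into a partial DFA from state 0: repeatedly fix the first undefined (state, symbol) met by the shortest-then-alphabetical prefix, trying targets in increasing order and rejecting any under which an Accept and a Reject string meet in one state with the same remainder; add a state when all current targets are rejected. Accepting states are where Accept strings end.
a: 0a undefined. 0a->0: no, aa/a meet in 0. Open state 1: 0a->1.
b: 0b undefined. 0b->0: ok.
aa: 1a undefined. 1a->0: no, aa/b meet in 0. 1a->1: no, aa/a meet in 1. Open state 2: 1a->2.
ab: 1b undefined. 1b->0: ok.
aaa: 2a undefined. 2a->0: ok.
aab: 2b undefined. 2b->0: ok.
All examples now run through 3 states with every (state, symbol) defined. Accept strings end in {2}, Reject strings end in {0,1}; accept={2}.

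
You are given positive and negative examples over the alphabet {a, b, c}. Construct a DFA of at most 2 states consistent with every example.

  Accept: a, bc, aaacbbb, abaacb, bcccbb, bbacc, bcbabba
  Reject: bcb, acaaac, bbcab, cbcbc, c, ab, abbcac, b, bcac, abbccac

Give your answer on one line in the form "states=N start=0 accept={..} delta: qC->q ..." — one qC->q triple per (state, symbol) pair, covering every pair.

Grow the machine one transition at a time. Run the examples from 0; the earliest place one falls off (shortest prefix, ties alphabetical) gets sent to the lowest-numbered state that keeps every Accept/Reject pair distinguishable — a pair clashes when both reach the same state with identical unread suffix — and to a fresh state only if none does.
a: 0a undefined. 0a->0: ok.
b: 0b undefined. 0b->0: no, a/ab meet in 0. Open state 1: 0b->1.
c: 0c undefined. 0c->0: no, a/acaaac meet in 0. 0c->1: ok.
bb: 1b undefined. 1b->0: ok.
bc: 1c undefined. 1c->0: ok.
aba: 1a undefined. 1a->0: ok.
All examples now run through 2 states with every (state, symbol) defined. Accept strings end in {0}, Reject strings end in {1}; accept={0}.

states=2 start=0 accept={0} delta: 0a->0 0b->1 0c->1 1a->0 1b->0 1c->0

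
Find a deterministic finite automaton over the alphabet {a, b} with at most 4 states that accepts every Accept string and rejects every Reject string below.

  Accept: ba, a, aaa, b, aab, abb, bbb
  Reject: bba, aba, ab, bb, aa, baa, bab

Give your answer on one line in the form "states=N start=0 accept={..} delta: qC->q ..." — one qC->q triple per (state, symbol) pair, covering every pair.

State merging on the prefix tree: take the shortest (then alphabetical) example prefix whose next move is undefined and point that move at state 0, else 1, else 2, ...; a target is out if some Accept/Reject pair would then sit in one state with the same input left (inseparable). If every existing state is out, open a new one.
a: 0a undefined. 0a->0: no, ba/aba meet in 0 with "ba" left. Open state 1: 0a->1.
b: 0b undefined. 0b->0: no, ba/bba meet in 1. 0b->1: no, ba/aa meet in 1 with "a" left. Open state 2: 0b->2.
aa: 1a undefined. 1a->0: ok.
ab: 1b undefined. 1b->0: no, a/aba meet in 1. 1b->1: no, a/ab meet in 1. 1b->2: no, ba/aba meet in 2 with "a" left. Open state 3: 1b->3.
ba: 2a undefined. 2a->0: no, ba/aa meet in 0. 2a->1: ok.
bb: 2b undefined. 2b->0: no, ba/bba meet in 1. 2b->1: no, ba/bb meet in 1. 2b->2: no, ba/bba meet in 1. 2b->3: ok.
aba: 3a undefined. 3a->0: ok.
abb: 3b undefined. 3b->0: no, abb/bba meet in 0. 3b->1: ok.
All examples now run through 4 states with every (state, symbol) defined. Accept strings end in {1,2}, Reject strings end in {0,3}; accept={1,2}.

states=4 start=0 accept={1,2} delta: 0a->1 0b->2 1a->0 1b->3 2a->1 2b->3 3a->0 3b->1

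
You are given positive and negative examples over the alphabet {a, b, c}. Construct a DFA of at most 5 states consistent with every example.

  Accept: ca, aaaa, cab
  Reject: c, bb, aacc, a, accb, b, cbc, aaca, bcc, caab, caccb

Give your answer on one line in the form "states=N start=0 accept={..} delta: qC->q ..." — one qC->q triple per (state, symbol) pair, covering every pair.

State merging on the prefix tree: take the shortest (then alphabetical) example prefix whose next move is undefined and point that move at state 0, else 1, else 2, ...; a target is out if some Accept/Reject pair would then sit in one state with the same input left (inseparable). If every existing state is out, open a new one.
a: 0a undefined. 0a->0: no, ca/aaca meet in 0 with "ca" left. Open state 1: 0a->1.
b: 0b undefined. 0b->0: ok.
c: 0c undefined. 0c->0: no, ca/a meet in 1. 0c->1: ok.
aa: 1a undefined. 1a->0: no, ca/bb meet in 0. 1a->1: no, ca/c meet in 1. Open state 2: 1a->2.
ac: 1c undefined. 1c->0: ok.
cb: 1b undefined. 1b->0: ok.
aaa: 2a undefined. 2a->0: no, aaaa/c meet in 1. 2a->1: ok.
aac: 2c undefined. 2c->0: ok.
cab: 2b undefined. 2b->0: no, cab/bb meet in 0. 2b->1: no, cab/c meet in 1. 2b->2: ok.
All examples now run through 3 states with every (state, symbol) defined. Accept strings end in {2}, Reject strings end in {0,1}; accept={2}.

states=3 start=0 accept={2} delta: 0a->1 0b->0 0c->1 1a->2 1b->0 1c->0 2a->1 2b->2 2c->0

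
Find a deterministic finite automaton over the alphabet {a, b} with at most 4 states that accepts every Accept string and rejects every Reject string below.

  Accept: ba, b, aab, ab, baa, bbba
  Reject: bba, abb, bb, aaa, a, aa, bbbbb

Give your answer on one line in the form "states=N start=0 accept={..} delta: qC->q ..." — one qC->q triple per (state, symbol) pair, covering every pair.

Grow the machine one transition at a time. Run the examples from 0; the earliest place one falls off (shortest prefix, ties alphabetical) gets sent to the lowest-numbered state that keeps every Accept/Reject pair distinguishable — a pair clashes when both reach the same state with identical unread suffix — and to a fresh state only if none does.
a: 0a undefined. 0a->0: ok.
b: 0b undefined. 0b->0: no, ba/bba meet in 0. Open state 1: 0b->1.
ba: 1a undefined. 1a->0: no, ba/aaa meet in 0. 1a->1: ok.
bb: 1b undefined. 1b->0: no, ba/bbbbb meet in 1. 1b->1: no, ba/bba meet in 1. Open state 2: 1b->2.
bba: 2a undefined. 2a->0: ok.
bbb: 2b undefined. 2b->0: no, bbba/bba meet in 0. 2b->1: no, ba/bbbbb meet in 1. 2b->2: no, bbba/bba meet in 0. Open state 3: 2b->3.
bbba: 3a undefined. 3a->0: no, bbba/bba meet in 0. 3a->1: ok.
bbbb: 3b undefined. 3b->0: no, ba/bbbbb meet in 1. 3b->1: ok.
All examples now run through 4 states with every (state, symbol) defined. Accept strings end in {1}, Reject strings end in {0,2}; accept={1}.

states=4 start=0 accept={1} delta: 0a->0 0b->1 1a->1 1b->2 2a->0 2b->3 3a->1 3b->1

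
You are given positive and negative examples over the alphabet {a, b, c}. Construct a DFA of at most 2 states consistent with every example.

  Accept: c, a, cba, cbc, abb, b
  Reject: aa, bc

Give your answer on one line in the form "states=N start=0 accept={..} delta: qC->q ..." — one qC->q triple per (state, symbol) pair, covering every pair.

State merging on the prefix tree: take the shortest (then alphabetical) example prefix whose next move is undefined and point that move at state 0, else 1, else 2, ...; a target is out if some Accept/Reject pair would then sit in one state with the same input left (inseparable). If every existing state is out, open a new one.
a: 0a undefined. 0a->0: no, a/aa meet in 0. Open state 1: 0a->1.
b: 0b undefined. 0b->0: no, c/bc meet in 0 with "c" left. 0b->1: ok.
c: 0c undefined. 0c->0: no, cba/aa meet in 1 with "a" left. 0c->1: ok.
aa: 1a undefined. 1a->0: ok.
ab: 1b undefined. 1b->0: ok.
bc: 1c undefined. 1c->0: ok.
All examples now run through 2 states with every (state, symbol) defined. Accept strings end in {1}, Reject strings end in {0}; accept={1}.

states=2 start=0 accept={1} delta: 0a->1 0b->1 0c->1 1a->0 1b->0 1c->0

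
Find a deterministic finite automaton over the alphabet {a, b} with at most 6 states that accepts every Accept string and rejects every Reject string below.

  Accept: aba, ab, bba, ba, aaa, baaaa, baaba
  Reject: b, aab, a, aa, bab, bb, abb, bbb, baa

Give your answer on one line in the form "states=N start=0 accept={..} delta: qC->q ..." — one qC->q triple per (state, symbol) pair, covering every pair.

Fold the examples into a partial DFA from state 0: repeatedly fix the first undefined (state, symbol) met by the shortest-then-alphabetical prefix, trying targets in increasing order and rejecting any under which an Accept and a Reject string meet in one state with the same remainder; add a state when all current targets are rejected. Accepting states are where Accept strings end.
a: 0a undefined. 0a->0: no, ab/b meet in 0 with "b" left. Open state 1: 0a->1.
b: 0b undefined. 0b->0: no, ab/bab meet in 1 with "b" left. 0b->1: no, ab/bb meet in 1 with "b" left. Open state 2: 0b->2.
aa: 1a undefined. 1a->0: no, aaa/a meet in 1. 1a->1: no, ab/aab meet in 1 with "b" left. 1a->2: ok.
ab: 1b undefined. 1b->0: no, aba/a meet in 1. 1b->1: no, aba/b meet in 2. 1b->2: no, ab/b meet in 2. Open state 3: 1b->3.
ba: 2a undefined. 2a->0: ok.
bb: 2b undefined. 2b->0: no, bba/a meet in 1. 2b->1: no, ab/bbb meet in 3. 2b->2: ok.
aba: 3a undefined. 3a->0: ok.
abb: 3b undefined. 3b->0: no, aba/abb meet in 0. 3b->1: ok.
All examples now run through 4 states with every (state, symbol) defined. Accept strings end in {0,3}, Reject strings end in {1,2}; accept={0,3}.

states=4 start=0 accept={0,3} delta: 0a->1 0b->2 1a->2 1b->3 2a->0 2b->2 3a->0 3b->1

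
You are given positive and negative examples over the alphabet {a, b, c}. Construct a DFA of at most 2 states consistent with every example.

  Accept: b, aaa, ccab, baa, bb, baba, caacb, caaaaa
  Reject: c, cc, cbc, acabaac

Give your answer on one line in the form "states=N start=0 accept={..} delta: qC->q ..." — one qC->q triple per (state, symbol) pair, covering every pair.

Grow the machine one transition at a time. Run the examples from 0; the earliest place one falls off (shortest prefix, ties alphabetical) gets sent to the lowest-numbered state that keeps every Accept/Reject pair distinguishable — a pair clashes when both reach the same state with identical unread suffix — and to a fresh state only if none does.
a: 0a undefined. 0a->0: ok.
b: 0b undefined. 0b->0: ok.
c: 0c undefined. 0c->0: no, b/c meet in 0. Open state 1: 0c->1.
ca: 1a undefined. 1a->0: ok.
cb: 1b undefined. 1b->0: ok.
cc: 1c undefined. 1c->0: no, b/cc meet in 0. 1c->1: ok.
All examples now run through 2 states with every (state, symbol) defined. Accept strings end in {0}, Reject strings end in {1}; accept={0}.

states=2 start=0 accept={0} delta: 0a->0 0b->0 0c->1 1a->0 1b->0 1c->1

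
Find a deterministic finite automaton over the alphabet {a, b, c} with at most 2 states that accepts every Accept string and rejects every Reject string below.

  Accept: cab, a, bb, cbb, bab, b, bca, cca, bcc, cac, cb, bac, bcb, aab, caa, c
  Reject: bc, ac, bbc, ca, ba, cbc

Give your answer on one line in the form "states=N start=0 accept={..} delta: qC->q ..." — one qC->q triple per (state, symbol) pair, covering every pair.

states=2 start=0 accept={1} delta: 0a->1 0b->1 0c->1 1a->0 1b->1 1c->0

Grow the machine one transition at a time. Run the examples from 0; the earliest place one falls off (shortest prefix, ties alphabetical) gets sent to the lowest-numbered state that keeps every Accept/Reject pair distinguishable — a pair clashes when both reach the same state with identical unread suffix — and to a fresh state only if none does.
a: 0a undefined. 0a->0: no, c/ac meet in 0 with "c" left. Open state 1: 0a->1.
b: 0b undefined. 0b->0: no, a/ba meet in 1. 0b->1: ok.
c: 0c undefined. 0c->0: no, a/ca meet in 1. 0c->1: ok.
aa: 1a undefined. 1a->0: ok.
ac: 1c undefined. 1c->0: ok.
bb: 1b undefined. 1b->0: no, cab/bbc meet in 1. 1b->1: ok.
All examples now run through 2 states with every (state, symbol) defined. Accept strings end in {1}, Reject strings end in {0}; accept={1}.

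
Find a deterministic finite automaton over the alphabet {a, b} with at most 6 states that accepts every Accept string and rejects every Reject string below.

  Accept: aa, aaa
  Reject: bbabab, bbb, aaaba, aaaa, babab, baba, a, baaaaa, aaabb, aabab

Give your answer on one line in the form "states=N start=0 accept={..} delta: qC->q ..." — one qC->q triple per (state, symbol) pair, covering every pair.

State merging on the prefix tree: take the shortest (then alphabetical) example prefix whose next move is undefined and point that move at state 0, else 1, else 2, ...; a target is out if some Accept/Reject pair would then sit in one state with the same input left (inseparable). If every existing state is out, open a new one.
a: 0a undefined. 0a->0: no, aa/aaaa meet in 0. Open state 1: 0a->1.
b: 0b undefined. 0b->0: ok.
aa: 1a undefined. 1a->0: no, aa/bbb meet in 0. 1a->1: no, aa/aaaa meet in 1. Open state 2: 1a->2.
aaa: 2a undefined. 2a->0: no, aa/baaaaa meet in 2. 2a->1: no, aa/aaaa meet in 2. 2a->2: no, aa/aaaa meet in 2. Open state 3: 2a->3.
aab: 2b undefined. 2b->0: ok.
bab: 1b undefined. 1b->0: ok.
aaaa: 3a undefined. 3a->0: ok.
aaab: 3b undefined. 3b->0: ok.
All examples now run through 4 states with every (state, symbol) defined. Accept strings end in {2,3}, Reject strings end in {0,1}; accept={2,3}.

states=4 start=0 accept={2,3} delta: 0a->1 0b->0 1a->2 1b->0 2a->3 2b->0 3a->0 3b->0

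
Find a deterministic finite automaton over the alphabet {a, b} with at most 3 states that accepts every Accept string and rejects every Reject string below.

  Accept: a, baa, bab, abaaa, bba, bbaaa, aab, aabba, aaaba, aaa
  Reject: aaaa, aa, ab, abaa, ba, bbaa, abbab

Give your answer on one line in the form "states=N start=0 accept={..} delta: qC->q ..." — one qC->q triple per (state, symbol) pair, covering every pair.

State merging on the prefix tree: take the shortest (then alphabetical) example prefix whose next move is undefined and point that move at state 0, else 1, else 2, ...; a target is out if some Accept/Reject pair would then sit in one state with the same input left (inseparable). If every existing state is out, open a new one.
a: 0a undefined. 0a->0: no, a/aaaa meet in 0. Open state 1: 0a->1.
b: 0b undefined. 0b->0: no, a/ba meet in 1. 0b->1: ok.
aa: 1a undefined. 1a->0: ok.
ab: 1b undefined. 1b->0: no, a/abbab meet in 1. 1b->1: no, a/ab meet in 1. Open state 2: 1b->2.
aba: 2a undefined. 2a->0: no, a/abaa meet in 1. 2a->1: ok.
abb: 2b undefined. 2b->0: ok.
All examples now run through 3 states with every (state, symbol) defined. Accept strings end in {1}, Reject strings end in {0,2}; accept={1}.

states=3 start=0 accept={1} delta: 0a->1 0b->1 1a->0 1b->2 2a->1 2b->0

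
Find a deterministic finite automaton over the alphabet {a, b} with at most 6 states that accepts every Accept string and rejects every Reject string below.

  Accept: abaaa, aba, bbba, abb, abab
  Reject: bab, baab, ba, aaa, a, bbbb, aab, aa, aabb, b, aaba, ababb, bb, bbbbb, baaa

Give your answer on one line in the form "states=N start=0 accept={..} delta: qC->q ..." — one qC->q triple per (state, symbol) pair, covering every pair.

states=5 start=0 accept={3,4} delta: 0a->1 0b->1 1a->0 1b->2 2a->3 2b->4 3a->2 3b->4 4a->3 4b->0

State merging on the prefix tree: take the shortest (then alphabetical) example prefix whose next move is undefined and point that move at state 0, else 1, else 2, ...; a target is out if some Accept/Reject pair would then sit in one state with the same input left (inseparable). If every existing state is out, open a new one.
a: 0a undefined. 0a->0: no, abaaa/baaa meet in 0 with "baaa" left. Open state 1: 0a->1.
b: 0b undefined. 0b->0: no, bbba/ba meet in 1. 0b->1: ok.
aa: 1a undefined. 1a->0: ok.
ab: 1b undefined. 1b->0: no, abaaa/bab meet in 1. 1b->1: no, abaaa/ba meet in 0. Open state 2: 1b->2.
aba: 2a undefined. 2a->0: no, abaaa/ba meet in 0. 2a->1: no, abaaa/bab meet in 1. 2a->2: no, abaaa/baab meet in 2. Open state 3: 2a->3.
abb: 2b undefined. 2b->0: no, bbba/bab meet in 1. 2b->1: no, bbba/ba meet in 0. 2b->2: no, abb/baab meet in 2. 2b->3: no, abab/bbbb meet in 3 with "b" left. Open state 4: 2b->4.
abaa: 3a undefined. 3a->0: no, abaaa/bab meet in 1. 3a->1: no, abaaa/ba meet in 0. 3a->2: ok.
abab: 3b undefined. 3b->0: no, abab/ba meet in 0. 3b->1: no, abab/bab meet in 1. 3b->2: no, abb/ababb meet in 4. 3b->3: no, abaaa/ababb meet in 3. 3b->4: ok.
bbba: 4a undefined. 4a->0: no, bbba/ba meet in 0. 4a->1: no, bbba/bab meet in 1. 4a->2: no, bbba/baab meet in 2. 4a->3: ok.
bbbb: 4b undefined. 4b->0: ok.
All examples now run through 5 states with every (state, symbol) defined. Accept strings end in {3,4}, Reject strings end in {0,1,2}; accept={3,4}.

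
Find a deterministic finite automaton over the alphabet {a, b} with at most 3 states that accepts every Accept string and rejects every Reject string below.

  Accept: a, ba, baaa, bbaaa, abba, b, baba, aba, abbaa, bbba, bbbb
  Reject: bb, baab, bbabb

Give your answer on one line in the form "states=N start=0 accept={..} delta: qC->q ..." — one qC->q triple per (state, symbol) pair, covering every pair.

states=3 start=0 accept={0,1} delta: 0a->0 0b->1 1a->1 1b->2 2a->0 2b->0

Fold the examples into a partial DFA from state 0: repeatedly fix the first undefined (state, symbol) met by the shortest-then-alphabetical prefix, trying targets in increasing order and rejecting any under which an Accept and a Reject string meet in one state with the same remainder; add a state when all current targets are rejected. Accepting states are where Accept strings end.
a: 0a undefined. 0a->0: ok.
b: 0b undefined. 0b->0: no, a/bb meet in 0. Open state 1: 0b->1.
ba: 1a undefined. 1a->0: no, b/baab meet in 1. 1a->1: ok.
bb: 1b undefined. 1b->0: no, a/bb meet in 0. 1b->1: no, ba/bb meet in 1. Open state 2: 1b->2.
bba: 2a undefined. 2a->0: ok.
bbb: 2b undefined. 2b->0: ok.
All examples now run through 3 states with every (state, symbol) defined. Accept strings end in {0,1}, Reject strings end in {2}; accept={0,1}.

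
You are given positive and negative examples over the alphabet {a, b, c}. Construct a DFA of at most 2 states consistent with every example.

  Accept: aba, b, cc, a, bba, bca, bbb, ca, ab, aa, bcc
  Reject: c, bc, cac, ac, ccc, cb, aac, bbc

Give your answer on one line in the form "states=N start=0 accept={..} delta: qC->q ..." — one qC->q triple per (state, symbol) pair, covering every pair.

Fold the examples into a partial DFA from state 0: repeatedly fix the first undefined (state, symbol) met by the shortest-then-alphabetical prefix, trying targets in increasing order and rejecting any under which an Accept and a Reject string meet in one state with the same remainder; add a state when all current targets are rejected. Accepting states are where Accept strings end.
a: 0a undefined. 0a->0: ok.
b: 0b undefined. 0b->0: ok.
c: 0c undefined. 0c->0: no, aba/c meet in 0. Open state 1: 0c->1.
ca: 1a undefined. 1a->0: ok.
cb: 1b undefined. 1b->0: no, aba/cb meet in 0. 1b->1: ok.
cc: 1c undefined. 1c->0: ok.
All examples now run through 2 states with every (state, symbol) defined. Accept strings end in {0}, Reject strings end in {1}; accept={0}.

states=2 start=0 accept={0} delta: 0a->0 0b->0 0c->1 1a->0 1b->1 1c->0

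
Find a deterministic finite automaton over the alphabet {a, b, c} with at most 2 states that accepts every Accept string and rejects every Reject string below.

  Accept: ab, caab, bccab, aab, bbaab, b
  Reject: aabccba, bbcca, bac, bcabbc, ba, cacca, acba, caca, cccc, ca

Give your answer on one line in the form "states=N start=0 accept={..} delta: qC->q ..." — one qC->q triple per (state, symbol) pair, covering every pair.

states=2 start=0 accept={1} delta: 0a->0 0b->1 0c->0 1a->0 1b->0 1c->0

State merging on the prefix tree: take the shortest (then alphabetical) example prefix whose next move is undefined and point that move at state 0, else 1, else 2, ...; a target is out if some Accept/Reject pair would then sit in one state with the same input left (inseparable). If every existing state is out, open a new one.
a: 0a undefined. 0a->0: ok.
b: 0b undefined. 0b->0: no, ab/ba meet in 0. Open state 1: 0b->1.
c: 0c undefined. 0c->0: ok.
ba: 1a undefined. 1a->0: ok.
bb: 1b undefined. 1b->0: ok.
bc: 1c undefined. 1c->0: ok.
All examples now run through 2 states with every (state, symbol) defined. Accept strings end in {1}, Reject strings end in {0}; accept={1}.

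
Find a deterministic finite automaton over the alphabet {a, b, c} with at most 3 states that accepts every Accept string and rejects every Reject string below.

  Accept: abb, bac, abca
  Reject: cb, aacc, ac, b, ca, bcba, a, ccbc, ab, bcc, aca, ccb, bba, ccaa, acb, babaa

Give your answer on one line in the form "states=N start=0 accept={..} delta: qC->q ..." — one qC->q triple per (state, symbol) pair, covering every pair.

states=3 start=0 accept={2} delta: 0a->0 0b->1 0c->0 1a->2 1b->2 1c->1 2a->0 2b->0 2c->2

State merging on the prefix tree: take the shortest (then alphabetical) example prefix whose next move is undefined and point that move at state 0, else 1, else 2, ...; a target is out if some Accept/Reject pair would then sit in one state with the same input left (inseparable). If every existing state is out, open a new one.
a: 0a undefined. 0a->0: ok.
b: 0b undefined. 0b->0: no, abb/b meet in 0. Open state 1: 0b->1.
c: 0c undefined. 0c->0: ok.
ba: 1a undefined. 1a->0: no, bac/aacc meet in 0. 1a->1: no, bac/ccbc meet in 1 with "c" left. Open state 2: 1a->2.
bb: 1b undefined. 1b->0: no, abb/aacc meet in 0. 1b->1: no, abb/cb meet in 1. 1b->2: ok.
bc: 1c undefined. 1c->0: no, abb/bcba meet in 2. 1c->1: ok.
bab: 2b undefined. 2b->0: ok.
bac: 2c undefined. 2c->0: no, bac/aacc meet in 0. 2c->1: no, bac/cb meet in 1. 2c->2: ok.
bba: 2a undefined. 2a->0: ok.
All examples now run through 3 states with every (state, symbol) defined. Accept strings end in {2}, Reject strings end in {0,1}; accept={2}.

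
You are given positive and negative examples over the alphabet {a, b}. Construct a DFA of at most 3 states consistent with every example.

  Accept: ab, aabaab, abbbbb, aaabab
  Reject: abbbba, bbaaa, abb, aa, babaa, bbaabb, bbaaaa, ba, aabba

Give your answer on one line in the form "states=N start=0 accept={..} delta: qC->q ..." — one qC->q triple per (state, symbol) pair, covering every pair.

states=2 start=0 accept={1} delta: 0a->0 0b->1 1a->0 1b->0

Fold the examples into a partial DFA from state 0: repeatedly fix the first undefined (state, symbol) met by the shortest-then-alphabetical prefix, trying targets in increasing order and rejecting any under which an Accept and a Reject string meet in one state with the same remainder; add a state when all current targets are rejected. Accepting states are where Accept strings end.
a: 0a undefined. 0a->0: ok.
b: 0b undefined. 0b->0: no, ab/abbbba meet in 0. Open state 1: 0b->1.
ba: 1a undefined. 1a->0: ok.
bb: 1b undefined. 1b->0: ok.
All examples now run through 2 states with every (state, symbol) defined. Accept strings end in {1}, Reject strings end in {0}; accept={1}.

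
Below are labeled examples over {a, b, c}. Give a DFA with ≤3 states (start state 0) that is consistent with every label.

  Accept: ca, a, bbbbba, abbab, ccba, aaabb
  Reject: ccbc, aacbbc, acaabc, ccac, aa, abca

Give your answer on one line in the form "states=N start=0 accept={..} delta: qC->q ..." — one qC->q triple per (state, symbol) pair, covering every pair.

states=3 start=0 accept={1,2} delta: 0a->1 0b->0 0c->0 1a->0 1b->2 1c->0 2a->1 2b->2 2c->1

Grow the machine one transition at a time. Run the examples from 0; the earliest place one falls off (shortest prefix, ties alphabetical) gets sent to the lowest-numbered state that keeps every Accept/Reject pair distinguishable — a pair clashes when both reach the same state with identical unread suffix — and to a fresh state only if none does.
a: 0a undefined. 0a->0: no, a/aa meet in 0. Open state 1: 0a->1.
b: 0b undefined. 0b->0: ok.
c: 0c undefined. 0c->0: ok.
aa: 1a undefined. 1a->0: ok.
ab: 1b undefined. 1b->0: no, ca/abca meet in 1. 1b->1: no, abbab/ccbc meet in 0. Open state 2: 1b->2.
ac: 1c undefined. 1c->0: ok.
abb: 2b undefined. 2b->0: no, aaabb/ccbc meet in 0. 2b->1: no, abbab/ccbc meet in 0. 2b->2: ok.
abc: 2c undefined. 2c->0: no, ca/abca meet in 1. 2c->1: ok.
abba: 2a undefined. 2a->0: no, abbab/ccbc meet in 0. 2a->1: ok.
All examples now run through 3 states with every (state, symbol) defined. Accept strings end in {1,2}, Reject strings end in {0}; accept={1,2}.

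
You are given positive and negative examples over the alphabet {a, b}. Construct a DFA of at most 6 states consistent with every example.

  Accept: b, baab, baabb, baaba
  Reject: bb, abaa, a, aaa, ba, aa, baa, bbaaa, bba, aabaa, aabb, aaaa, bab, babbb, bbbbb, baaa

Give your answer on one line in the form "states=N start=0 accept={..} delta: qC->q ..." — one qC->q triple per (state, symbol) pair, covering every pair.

Grow the machine one transition at a time. Run the examples from 0; the earliest place one falls off (shortest prefix, ties alphabetical) gets sent to the lowest-numbered state that keeps every Accept/Reject pair distinguishable — a pair clashes when both reach the same state with identical unread suffix — and to a fresh state only if none does.
a: 0a undefined. 0a->0: ok.
b: 0b undefined. 0b->0: no, b/bb meet in 0. Open state 1: 0b->1.
ba: 1a undefined. 1a->0: no, b/bab meet in 1. 1a->1: no, b/abaa meet in 1. Open state 2: 1a->2.
bb: 1b undefined. 1b->0: no, b/bbbbb meet in 1. 1b->1: no, b/bb meet in 1. 1b->2: ok.
baa: 2a undefined. 2a->0: no, baabb/bb meet in 2. 2a->1: no, b/abaa meet in 1. 2a->2: no, baab/bab meet in 2 with "b" left. Open state 3: 2a->3.
bab: 2b undefined. 2b->0: ok.
baaa: 3a undefined. 3a->0: ok.
baab: 3b undefined. 3b->0: no, baab/a meet in 0. 3b->1: no, baabb/bb meet in 2. 3b->2: no, baab/bb meet in 2. 3b->3: no, baab/abaa meet in 3. Open state 4: 3b->4.
baaba: 4a undefined. 4a->0: no, baaba/a meet in 0. 4a->1: ok.
baabb: 4b undefined. 4b->0: no, baabb/a meet in 0. 4b->1: ok.
All examples now run through 5 states with every (state, symbol) defined. Accept strings end in {1,4}, Reject strings end in {0,2,3}; accept={1,4}.

states=5 start=0 accept={1,4} delta: 0a->0 0b->1 1a->2 1b->2 2a->3 2b->0 3a->0 3b->4 4a->1 4b->1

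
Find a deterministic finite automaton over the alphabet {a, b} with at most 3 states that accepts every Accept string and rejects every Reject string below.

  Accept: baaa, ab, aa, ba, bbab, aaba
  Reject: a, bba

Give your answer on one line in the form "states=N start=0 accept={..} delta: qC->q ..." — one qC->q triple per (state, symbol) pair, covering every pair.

Grow the machine one transition at a time. Run the examples from 0; the earliest place one falls off (shortest prefix, ties alphabetical) gets sent to the lowest-numbered state that keeps every Accept/Reject pair distinguishable — a pair clashes when both reach the same state with identical unread suffix — and to a fresh state only if none does.
a: 0a undefined. 0a->0: no, aa/a meet in 0. Open state 1: 0a->1.
b: 0b undefined. 0b->0: no, ba/a meet in 1. 0b->1: ok.
aa: 1a undefined. 1a->0: ok.
ab: 1b undefined. 1b->0: ok.
All examples now run through 2 states with every (state, symbol) defined. Accept strings end in {0}, Reject strings end in {1}; accept={0}.

states=2 start=0 accept={0} delta: 0a->1 0b->1 1a->0 1b->0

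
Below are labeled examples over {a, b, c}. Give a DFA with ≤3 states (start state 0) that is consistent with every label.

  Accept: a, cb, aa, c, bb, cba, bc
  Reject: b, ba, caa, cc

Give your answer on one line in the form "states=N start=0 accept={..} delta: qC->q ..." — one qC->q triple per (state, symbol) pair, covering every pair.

Grow the machine one transition at a time. Run the examples from 0; the earliest place one falls off (shortest prefix, ties alphabetical) gets sent to the lowest-numbered state that keeps every Accept/Reject pair distinguishable — a pair clashes when both reach the same state with identical unread suffix — and to a fresh state only if none does.
a: 0a undefined. 0a->0: ok.
b: 0b undefined. 0b->0: no, a/b meet in 0. Open state 1: 0b->1.
c: 0c undefined. 0c->0: no, a/caa meet in 0. 0c->1: no, c/b meet in 1. Open state 2: 0c->2.
ba: 1a undefined. 1a->0: no, a/ba meet in 0. 1a->1: ok.
bb: 1b undefined. 1b->0: ok.
bc: 1c undefined. 1c->0: ok.
ca: 2a undefined. 2a->0: no, a/caa meet in 0. 2a->1: ok.
cb: 2b undefined. 2b->0: ok.
cc: 2c undefined. 2c->0: no, a/cc meet in 0. 2c->1: ok.
All examples now run through 3 states with every (state, symbol) defined. Accept strings end in {0,2}, Reject strings end in {1}; accept={0,2}.

states=3 start=0 accept={0,2} delta: 0a->0 0b->1 0c->2 1a->1 1b->0 1c->0 2a->1 2b->0 2c->1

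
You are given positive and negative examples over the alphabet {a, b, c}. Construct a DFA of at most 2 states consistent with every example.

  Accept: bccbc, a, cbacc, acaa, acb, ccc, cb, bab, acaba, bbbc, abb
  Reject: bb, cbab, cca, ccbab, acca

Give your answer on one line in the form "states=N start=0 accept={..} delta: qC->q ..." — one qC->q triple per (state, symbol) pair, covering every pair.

states=2 start=0 accept={1} delta: 0a->1 0b->0 0c->1 1a->0 1b->1 1c->1

State merging on the prefix tree: take the shortest (then alphabetical) example prefix whose next move is undefined and point that move at state 0, else 1, else 2, ...; a target is out if some Accept/Reject pair would then sit in one state with the same input left (inseparable). If every existing state is out, open a new one.
a: 0a undefined. 0a->0: no, abb/bb meet in 0 with "bb" left. Open state 1: 0a->1.
b: 0b undefined. 0b->0: ok.
c: 0c undefined. 0c->0: no, bccbc/bb meet in 0. 0c->1: ok.
ab: 1b undefined. 1b->0: no, cb/bb meet in 0. 1b->1: ok.
ac: 1c undefined. 1c->0: no, bccbc/cca meet in 1. 1c->1: ok.
aca: 1a undefined. 1a->0: ok.
All examples now run through 2 states with every (state, symbol) defined. Accept strings end in {1}, Reject strings end in {0}; accept={1}.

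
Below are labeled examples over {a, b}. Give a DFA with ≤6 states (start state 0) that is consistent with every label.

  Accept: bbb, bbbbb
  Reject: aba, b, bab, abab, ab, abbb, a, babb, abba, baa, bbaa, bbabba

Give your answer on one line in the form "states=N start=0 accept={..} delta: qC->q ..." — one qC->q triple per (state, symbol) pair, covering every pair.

Grow the machine one transition at a time. Run the examples from 0; the earliest place one falls off (shortest prefix, ties alphabetical) gets sent to the lowest-numbered state that keeps every Accept/Reject pair distinguishable — a pair clashes when both reach the same state with identical unread suffix — and to a fresh state only if none does.
a: 0a undefined. 0a->0: no, bbb/abbb meet in 0 with "bbb" left. Open state 1: 0a->1.
b: 0b undefined. 0b->0: no, bbb/b meet in 0. 0b->1: ok.
ab: 1b undefined. 1b->0: no, bbb/aba meet in 1. 1b->1: no, bbb/b meet in 1. Open state 2: 1b->2.
ba: 1a undefined. 1a->0: ok.
aba: 2a undefined. 2a->0: ok.
abb: 2b undefined. 2b->0: no, bbb/aba meet in 0. 2b->1: no, bbb/b meet in 1. 2b->2: no, bbb/ab meet in 2. Open state 3: 2b->3.
abba: 3a undefined. 3a->0: ok.
abbb: 3b undefined. 3b->0: no, bbbbb/b meet in 1. 3b->1: no, bbbbb/ab meet in 2. 3b->2: ok.
All examples now run through 4 states with every (state, symbol) defined. Accept strings end in {3}, Reject strings end in {0,1,2}; accept={3}.

states=4 start=0 accept={3} delta: 0a->1 0b->1 1a->0 1b->2 2a->0 2b->3 3a->0 3b->2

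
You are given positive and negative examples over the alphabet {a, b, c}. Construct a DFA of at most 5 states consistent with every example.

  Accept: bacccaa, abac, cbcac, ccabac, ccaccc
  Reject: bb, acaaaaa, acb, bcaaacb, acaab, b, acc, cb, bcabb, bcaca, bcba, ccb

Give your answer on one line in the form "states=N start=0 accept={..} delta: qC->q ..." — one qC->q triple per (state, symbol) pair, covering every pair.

states=3 start=0 accept={1} delta: 0a->0 0b->0 0c->1 1a->2 1b->0 1c->0 2a->1 2b->0 2c->1

Fold the examples into a partial DFA from state 0: repeatedly fix the first undefined (state, symbol) met by the shortest-then-alphabetical prefix, trying targets in increasing order and rejecting any under which an Accept and a Reject string meet in one state with the same remainder; add a state when all current targets are rejected. Accepting states are where Accept strings end.
a: 0a undefined. 0a->0: ok.
b: 0b undefined. 0b->0: ok.
c: 0c undefined. 0c->0: no, bacccaa/bb meet in 0. Open state 1: 0c->1.
cb: 1b undefined. 1b->0: ok.
cc: 1c undefined. 1c->0: ok.
aca: 1a undefined. 1a->0: no, bacccaa/bb meet in 0. 1a->1: no, bacccaa/acaaaaa meet in 1. Open state 2: 1a->2.
acaa: 2a undefined. 2a->0: no, bacccaa/bb meet in 0. 2a->1: ok.
bcab: 2b undefined. 2b->0: ok.
bcac: 2c undefined. 2c->0: no, cbcac/bb meet in 0. 2c->1: ok.
All examples now run through 3 states with every (state, symbol) defined. Accept strings end in {1}, Reject strings end in {0,2}; accept={1}.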